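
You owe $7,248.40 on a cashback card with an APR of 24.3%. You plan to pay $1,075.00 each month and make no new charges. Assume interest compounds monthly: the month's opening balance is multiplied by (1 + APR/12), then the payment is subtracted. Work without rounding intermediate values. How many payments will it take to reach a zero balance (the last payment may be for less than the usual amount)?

8 months

Monthly rate r = 24.3%/12 = 2.025% = 0.02025.
Recurrence: B ← B·(1+r) − $1,075.00.
Month 1: interest $146.78; balance after payment $6,320.18.
Month 2: interest $127.98; balance after payment $5,373.16.
Closed form: n = −ln(1 − rB₀/P)/ln(1+r) = −ln(0.86346)/ln(1.02025) ≈ 7.323, so the balance reaches zero during payment 8.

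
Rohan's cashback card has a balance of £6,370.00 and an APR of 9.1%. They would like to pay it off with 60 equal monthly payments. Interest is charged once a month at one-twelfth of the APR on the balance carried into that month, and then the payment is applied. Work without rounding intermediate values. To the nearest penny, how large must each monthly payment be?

Monthly rate r = 9.1%/12 = 0.758333% = 0.00758333.
Level-payment amortization: P = B₀·r / (1 − (1+r)^(−n)) = 6370.00·0.00758333 / (1 − 1.00758^(−60)).
Denominator 1 − (1+r)^(−60) = 0.364462044.
P = 48.3058 / 0.364462044 ≈ 132.54.

£132.54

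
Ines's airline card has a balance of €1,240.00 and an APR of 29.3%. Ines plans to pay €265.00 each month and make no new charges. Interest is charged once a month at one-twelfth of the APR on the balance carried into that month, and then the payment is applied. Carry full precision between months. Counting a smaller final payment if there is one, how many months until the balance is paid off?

6 payments

Monthly rate r = 29.3%/12 = 2.44167% = 0.0244167.
Recurrence: B ← B·(1+r) − €265.00.
Month 1: interest €30.28; balance after payment €1,005.28.
Month 2: interest €24.55; balance after payment €764.82.
Month 3: interest €18.67; balance after payment €518.50.
Month 4: interest €12.66; balance after payment €266.16.
Month 5: interest €6.50; balance after payment €7.66.
Month 6: interest €0.19; balance after payment €0.00.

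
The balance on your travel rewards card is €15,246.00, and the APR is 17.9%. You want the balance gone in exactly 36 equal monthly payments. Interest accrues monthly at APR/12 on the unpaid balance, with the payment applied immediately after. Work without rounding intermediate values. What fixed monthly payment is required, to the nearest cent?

Monthly rate r = 17.9%/12 = 1.49167% = 0.0149167.
Level-payment amortization: P = B₀·r / (1 − (1+r)^(−n)) = 15246.00·0.0149167 / (1 − 1.01492^(−36)).
Denominator 1 − (1+r)^(−36) = 0.413178306.
P = 227.419 / 0.413178306 ≈ 550.41.

€550.41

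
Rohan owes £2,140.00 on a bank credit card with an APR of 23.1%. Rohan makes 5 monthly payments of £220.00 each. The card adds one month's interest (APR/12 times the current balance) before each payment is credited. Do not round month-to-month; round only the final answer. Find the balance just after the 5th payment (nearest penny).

£1,210.89

Monthly rate r = 23.1%/12 = 1.925% = 0.01925.
Each month: B ← B·(1+r) − £220.00.
Month 1: interest £41.20; balance after payment £1,961.20.
Month 2: interest £37.75; balance after payment £1,778.95.
Month 3: interest £34.24; balance after payment £1,593.19.
Month 4: interest £30.67; balance after payment £1,403.86.
Month 5: interest £27.02; balance after payment £1,210.89.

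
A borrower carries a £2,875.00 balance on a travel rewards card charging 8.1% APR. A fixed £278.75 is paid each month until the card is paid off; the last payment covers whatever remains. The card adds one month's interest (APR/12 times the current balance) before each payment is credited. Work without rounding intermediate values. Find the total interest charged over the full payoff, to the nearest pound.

£115

Monthly rate r = 8.1%/12 = 0.675% = 0.00675.
Payoff takes n = ⌈−ln(1 − rB₀/P)/ln(1+r)⌉ = ⌈10.727⌉ = 11 payments; the last is £202.71.
Total paid = 10·£278.75 + £202.71 = £2,990.21.
Total interest = total paid − principal = £2,990.21 − £2,875.00 = £115.21.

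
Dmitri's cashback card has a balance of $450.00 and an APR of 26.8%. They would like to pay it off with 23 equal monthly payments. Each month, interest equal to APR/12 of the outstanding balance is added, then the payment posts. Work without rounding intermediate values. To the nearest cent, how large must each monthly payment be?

$25.23

Monthly rate r = 26.8%/12 = 2.23333% = 0.0223333.
Level-payment amortization: P = B₀·r / (1 − (1+r)^(−n)) = 450.00·0.0223333 / (1 − 1.02233^(−23)).
Denominator 1 − (1+r)^(−23) = 0.398311084.
P = 10.05 / 0.398311084 ≈ 25.23.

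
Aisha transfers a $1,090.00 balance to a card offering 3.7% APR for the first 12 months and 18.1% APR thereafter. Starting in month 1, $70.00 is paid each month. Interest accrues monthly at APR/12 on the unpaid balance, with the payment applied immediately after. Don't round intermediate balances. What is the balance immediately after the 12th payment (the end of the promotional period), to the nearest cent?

Promo months 1–12 at r₀ = 3.7%/12 = 0.00308333; months 13+ at r₁ = 18.1%/12 = 0.0150833.
After month 12: iterate B ← B·(1+r₀) − $70.00 for 12 months → $276.63.

$276.63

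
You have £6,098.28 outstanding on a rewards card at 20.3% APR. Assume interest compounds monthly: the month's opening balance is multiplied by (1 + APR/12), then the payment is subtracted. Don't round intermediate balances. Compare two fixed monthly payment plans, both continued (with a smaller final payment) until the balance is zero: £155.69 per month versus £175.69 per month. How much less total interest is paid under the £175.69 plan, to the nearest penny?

£817.78

Monthly rate r = 20.3%/12 = 1.69167% = 0.0169167.
At £155.69/mo: n = ⌈−ln(1 − rB₀/P)/ln(1+r)⌉ = 65 payments (last £120.14); total interest = total paid − £6,098.28 = £3,986.02.
At £175.69/mo: 53 payments (last £130.64); total interest £3,168.24.
Interest saved = £3,986.02 − £3,168.24 = £817.78.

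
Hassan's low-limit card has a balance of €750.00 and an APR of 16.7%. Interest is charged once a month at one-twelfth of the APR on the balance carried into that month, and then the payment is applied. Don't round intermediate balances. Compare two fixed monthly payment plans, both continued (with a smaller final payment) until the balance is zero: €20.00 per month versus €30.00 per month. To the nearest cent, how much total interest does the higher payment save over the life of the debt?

€139.68

Monthly rate r = 16.7%/12 = 1.39167% = 0.0139167.
At €20.00/mo: n = ⌈−ln(1 − rB₀/P)/ln(1+r)⌉ = 54 payments (last €7.83); total interest = total paid − €750.00 = €317.83.
At €30.00/mo: 31 payments (last €28.15); total interest €178.15.
Interest saved = €317.83 − €178.15 = €139.68.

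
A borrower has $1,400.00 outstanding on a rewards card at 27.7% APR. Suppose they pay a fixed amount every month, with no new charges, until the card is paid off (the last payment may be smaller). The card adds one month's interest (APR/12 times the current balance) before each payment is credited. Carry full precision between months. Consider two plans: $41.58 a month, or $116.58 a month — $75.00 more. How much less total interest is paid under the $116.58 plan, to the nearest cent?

$1,077.33

Monthly rate r = 27.7%/12 = 2.30833% = 0.0230833.
At $41.58/mo: n = ⌈−ln(1 − rB₀/P)/ln(1+r)⌉ = 66 payments (last $33.23); total interest = total paid − $1,400.00 = $1,335.93.
At $116.58/mo: 15 payments (last $26.48); total interest $258.60.
Interest saved = $1,335.93 − $258.60 = $1,077.33.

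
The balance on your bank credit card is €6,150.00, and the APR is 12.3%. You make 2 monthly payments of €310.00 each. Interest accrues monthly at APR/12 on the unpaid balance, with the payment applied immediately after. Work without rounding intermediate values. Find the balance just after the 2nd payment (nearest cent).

€5,653.54

Monthly rate r = 12.3%/12 = 1.025% = 0.01025.
Each month: B ← B·(1+r) − €310.00.
Month 1: interest €63.04; balance after payment €5,903.04.
Month 2: interest €60.51; balance after payment €5,653.54.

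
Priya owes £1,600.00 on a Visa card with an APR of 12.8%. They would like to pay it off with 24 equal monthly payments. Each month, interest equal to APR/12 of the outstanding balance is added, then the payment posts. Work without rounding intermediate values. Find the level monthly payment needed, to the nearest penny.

£75.92

Monthly rate r = 12.8%/12 = 1.06667% = 0.0106667.
Level-payment amortization: P = B₀·r / (1 − (1+r)^(−n)) = 1600.00·0.0106667 / (1 − 1.01067^(−24)).
Denominator 1 − (1+r)^(−24) = 0.224807814.
P = 17.0667 / 0.224807814 ≈ 75.92.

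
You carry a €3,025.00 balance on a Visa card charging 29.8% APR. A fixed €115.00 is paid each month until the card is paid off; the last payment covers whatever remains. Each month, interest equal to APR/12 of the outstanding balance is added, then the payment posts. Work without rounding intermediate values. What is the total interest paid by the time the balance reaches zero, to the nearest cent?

€1,940.31

Monthly rate r = 29.8%/12 = 2.48333% = 0.0248333.
Payoff takes n = ⌈−ln(1 − rB₀/P)/ln(1+r)⌉ = ⌈43.175⌉ = 44 payments; the last is €20.31.
Total paid = 43·€115.00 + €20.31 = €4,965.31.
Total interest = total paid − principal = €4,965.31 − €3,025.00 = €1,940.31.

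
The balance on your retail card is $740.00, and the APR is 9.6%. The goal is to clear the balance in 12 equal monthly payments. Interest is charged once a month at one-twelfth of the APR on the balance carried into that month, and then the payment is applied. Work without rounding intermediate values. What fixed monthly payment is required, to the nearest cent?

Monthly rate r = 9.6%/12 = 0.8% = 0.008.
Level-payment amortization: P = B₀·r / (1 − (1+r)^(−n)) = 740.00·0.008 / (1 − 1.008^(−12)).
Denominator 1 − (1+r)^(−12) = 0.0911889169.
P = 5.92 / 0.0911889169 ≈ 64.92.

$64.92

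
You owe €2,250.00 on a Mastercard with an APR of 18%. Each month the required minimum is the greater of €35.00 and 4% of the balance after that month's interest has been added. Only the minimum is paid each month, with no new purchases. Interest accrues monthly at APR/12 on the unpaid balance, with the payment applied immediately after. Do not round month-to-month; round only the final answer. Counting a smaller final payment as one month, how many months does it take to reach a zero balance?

68 months

Monthly rate r = 18%/12 = 1.5% = 0.015.
While 4% of the post-interest balance exceeds €35.00, each month B ← (B·(1+r))·(1 − 0.04), i.e. B shrinks by the factor (1+r)·0.96 = 0.9744.
This holds for months 1–37. Entering month 38 the balance is €861.91; 4% of the post-interest balance is now below €35.00, so the flat €35.00 minimum applies from here.
From month 38 a fixed €35.00 at rate r clears €861.91 in 31 more payments. Total: 37 + 31 = 68 months.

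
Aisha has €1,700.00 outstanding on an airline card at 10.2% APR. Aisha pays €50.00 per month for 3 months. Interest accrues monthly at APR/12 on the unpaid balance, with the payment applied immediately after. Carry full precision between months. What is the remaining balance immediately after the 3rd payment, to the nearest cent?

Monthly rate r = 10.2%/12 = 0.85% = 0.0085.
Each month: B ← B·(1+r) − €50.00.
Month 1: interest €14.45; balance after payment €1,664.45.
Month 2: interest €14.15; balance after payment €1,628.60.
Month 3: interest €13.84; balance after payment €1,592.44.

€1,592.44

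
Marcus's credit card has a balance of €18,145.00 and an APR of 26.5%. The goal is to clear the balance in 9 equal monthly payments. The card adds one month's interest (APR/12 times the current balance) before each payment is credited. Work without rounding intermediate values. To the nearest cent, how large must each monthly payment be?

Monthly rate r = 26.5%/12 = 2.20833% = 0.0220833.
Level-payment amortization: P = B₀·r / (1 − (1+r)^(−n)) = 18145.00·0.0220833 / (1 − 1.02208^(−9)).
Denominator 1 − (1+r)^(−9) = 0.178470351.
P = 400.702 / 0.178470351 ≈ 2245.20.

€2,245.20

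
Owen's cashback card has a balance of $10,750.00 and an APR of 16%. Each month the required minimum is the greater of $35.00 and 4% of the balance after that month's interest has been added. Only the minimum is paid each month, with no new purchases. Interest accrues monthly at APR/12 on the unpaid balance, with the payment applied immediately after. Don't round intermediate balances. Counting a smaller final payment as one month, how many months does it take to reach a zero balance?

122 months

Monthly rate r = 16%/12 = 1.33333% = 0.0133333.
While 4% of the post-interest balance exceeds $35.00, each month B ← (B·(1+r))·(1 − 0.04), i.e. B shrinks by the factor (1+r)·0.96 = 0.9728.
This holds for months 1–92. Entering month 93 the balance is $850.31; 4% of the post-interest balance is now below $35.00, so the flat $35.00 minimum applies from here.
From month 93 a fixed $35.00 at rate r clears $850.31 in 30 more payments. Total: 92 + 30 = 122 months.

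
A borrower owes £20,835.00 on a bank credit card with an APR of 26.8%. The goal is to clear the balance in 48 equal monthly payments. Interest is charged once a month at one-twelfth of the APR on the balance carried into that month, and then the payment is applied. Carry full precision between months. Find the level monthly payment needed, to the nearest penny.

Monthly rate r = 26.8%/12 = 2.23333% = 0.0223333.
Level-payment amortization: P = B₀·r / (1 − (1+r)^(−n)) = 20835.00·0.0223333 / (1 − 1.02233^(−48)).
Denominator 1 − (1+r)^(−48) = 0.653615078.
P = 465.315 / 0.653615078 ≈ 711.91.

£711.91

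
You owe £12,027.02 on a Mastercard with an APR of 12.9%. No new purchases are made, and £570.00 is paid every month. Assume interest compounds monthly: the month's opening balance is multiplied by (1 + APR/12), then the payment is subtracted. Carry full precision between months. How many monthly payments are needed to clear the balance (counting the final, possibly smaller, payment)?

25 payments

Monthly rate r = 12.9%/12 = 1.075% = 0.01075.
Recurrence: B ← B·(1+r) − £570.00.
Month 1: interest £129.29; balance after payment £11,586.31.
Month 2: interest £124.55; balance after payment £11,140.86.
Closed form: n = −ln(1 − rB₀/P)/ln(1+r) = −ln(0.77317)/ln(1.01075) ≈ 24.059, so the balance reaches zero during payment 25.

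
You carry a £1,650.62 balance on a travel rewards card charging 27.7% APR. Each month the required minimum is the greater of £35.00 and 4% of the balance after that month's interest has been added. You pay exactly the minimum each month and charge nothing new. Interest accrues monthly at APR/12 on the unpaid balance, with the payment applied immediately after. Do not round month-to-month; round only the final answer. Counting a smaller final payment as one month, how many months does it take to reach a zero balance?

Monthly rate r = 27.7%/12 = 2.30833% = 0.0230833.
While 4% of the post-interest balance exceeds £35.00, each month B ← (B·(1+r))·(1 − 0.04), i.e. B shrinks by the factor (1+r)·0.96 = 0.98216.
This holds for months 1–37. Entering month 38 the balance is £847.99; 4% of the post-interest balance is now below £35.00, so the flat £35.00 minimum applies from here.
From month 38 a fixed £35.00 at rate r clears £847.99 in 36 more payments. Total: 37 + 36 = 73 months.

73 months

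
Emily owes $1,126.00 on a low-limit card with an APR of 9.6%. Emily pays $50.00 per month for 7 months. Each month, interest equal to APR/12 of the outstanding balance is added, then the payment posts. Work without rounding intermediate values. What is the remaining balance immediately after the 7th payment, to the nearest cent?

$832.08

Monthly rate r = 9.6%/12 = 0.8% = 0.008.
Each month: B ← B·(1+r) − $50.00.
Month 1: interest $9.01; balance after payment $1,085.01.
Month 2: interest $8.68; balance after payment $1,043.69.
Month 3: interest $8.35; balance after payment $1,002.04.
Month 4: interest $8.02; balance after payment $960.05.
Month 5: interest $7.68; balance after payment $917.73.
Month 6: interest $7.34; balance after payment $875.08.
Month 7: interest $7.00; balance after payment $832.08.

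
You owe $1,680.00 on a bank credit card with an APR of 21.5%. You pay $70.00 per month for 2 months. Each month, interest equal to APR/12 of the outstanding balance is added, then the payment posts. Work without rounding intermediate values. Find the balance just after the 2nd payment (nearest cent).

Monthly rate r = 21.5%/12 = 1.79167% = 0.0179167.
Each month: B ← B·(1+r) − $70.00.
Month 1: interest $30.10; balance after payment $1,640.10.
Month 2: interest $29.39; balance after payment $1,599.49.

$1,599.49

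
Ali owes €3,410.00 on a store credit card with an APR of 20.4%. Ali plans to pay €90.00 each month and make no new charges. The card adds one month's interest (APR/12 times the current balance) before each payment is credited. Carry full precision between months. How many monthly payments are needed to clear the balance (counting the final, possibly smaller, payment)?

62 payments

Monthly rate r = 20.4%/12 = 1.7% = 0.017.
Recurrence: B ← B·(1+r) − €90.00.
Month 1: interest €57.97; balance after payment €3,377.97.
Month 2: interest €57.43; balance after payment €3,345.40.
Closed form: n = −ln(1 − rB₀/P)/ln(1+r) = −ln(0.35589)/ln(1.017) ≈ 61.288, so the balance reaches zero during payment 62.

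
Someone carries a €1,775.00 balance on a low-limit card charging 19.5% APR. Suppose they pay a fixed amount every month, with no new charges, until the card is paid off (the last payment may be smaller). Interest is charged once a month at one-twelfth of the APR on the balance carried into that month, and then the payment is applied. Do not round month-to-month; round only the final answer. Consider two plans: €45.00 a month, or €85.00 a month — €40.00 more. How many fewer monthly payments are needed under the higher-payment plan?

38 fewer payments

Monthly rate r = 19.5%/12 = 1.625% = 0.01625.
At €45.00/mo: n = ⌈−ln(1 − rB₀/P)/ln(1+r)⌉ = 64 payments (last €24.75); total interest = total paid − €1,775.00 = €1,084.75.
At €85.00/mo: 26 payments (last €60.93); total interest €410.93.
Payments saved = 64 − 26 = 38.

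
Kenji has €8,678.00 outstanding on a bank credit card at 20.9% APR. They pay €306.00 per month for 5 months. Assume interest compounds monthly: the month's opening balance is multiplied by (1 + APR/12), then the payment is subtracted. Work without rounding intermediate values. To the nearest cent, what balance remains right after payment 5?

Monthly rate r = 20.9%/12 = 1.74167% = 0.0174167.
Each month: B ← B·(1+r) − €306.00.
Month 1: interest €151.14; balance after payment €8,523.14.
Month 2: interest €148.44; balance after payment €8,365.59.
Month 3: interest €145.70; balance after payment €8,205.29.
Month 4: interest €142.91; balance after payment €8,042.20.
Month 5: interest €140.07; balance after payment €7,876.26.

€7,876.26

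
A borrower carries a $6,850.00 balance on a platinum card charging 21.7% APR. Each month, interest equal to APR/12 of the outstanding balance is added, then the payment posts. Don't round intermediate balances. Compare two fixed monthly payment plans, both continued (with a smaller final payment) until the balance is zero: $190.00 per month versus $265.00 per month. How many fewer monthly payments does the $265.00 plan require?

23 fewer payments

Monthly rate r = 21.7%/12 = 1.80833% = 0.0180833.
At $190.00/mo: n = ⌈−ln(1 − rB₀/P)/ln(1+r)⌉ = 59 payments (last $169.28); total interest = total paid − $6,850.00 = $4,339.28.
At $265.00/mo: 36 payments (last $41.60); total interest $2,466.60.
Payments saved = 59 − 36 = 23.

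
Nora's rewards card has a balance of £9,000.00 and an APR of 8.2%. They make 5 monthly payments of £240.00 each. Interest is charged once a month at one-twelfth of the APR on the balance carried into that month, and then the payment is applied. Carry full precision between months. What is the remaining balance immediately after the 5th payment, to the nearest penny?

Monthly rate r = 8.2%/12 = 0.683333% = 0.00683333.
Each month: B ← B·(1+r) − £240.00.
Month 1: interest £61.50; balance after payment £8,821.50.
Month 2: interest £60.28; balance after payment £8,641.78.
Month 3: interest £59.05; balance after payment £8,460.83.
Month 4: interest £57.82; balance after payment £8,278.65.
Month 5: interest £56.57; balance after payment £8,095.22.

£8,095.22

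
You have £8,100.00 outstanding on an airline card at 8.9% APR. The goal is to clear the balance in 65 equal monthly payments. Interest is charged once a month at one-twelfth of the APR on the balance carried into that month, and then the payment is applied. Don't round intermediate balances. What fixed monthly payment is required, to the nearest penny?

Monthly rate r = 8.9%/12 = 0.741667% = 0.00741667.
Level-payment amortization: P = B₀·r / (1 − (1+r)^(−n)) = 8100.00·0.00741667 / (1 − 1.00742^(−65)).
Denominator 1 − (1+r)^(−65) = 0.381404936.
P = 60.075 / 0.381404936 ≈ 157.51.

£157.51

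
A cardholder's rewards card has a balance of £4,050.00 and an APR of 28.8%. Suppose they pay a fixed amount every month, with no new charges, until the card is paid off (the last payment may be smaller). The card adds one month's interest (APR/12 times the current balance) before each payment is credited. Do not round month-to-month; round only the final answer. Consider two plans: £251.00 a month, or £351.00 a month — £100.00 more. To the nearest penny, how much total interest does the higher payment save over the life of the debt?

Monthly rate r = 28.8%/12 = 2.4% = 0.024.
At £251.00/mo: n = ⌈−ln(1 − rB₀/P)/ln(1+r)⌉ = 21 payments (last £164.39); total interest = total paid − £4,050.00 = £1,134.39.
At £351.00/mo: 14 payments (last £236.60); total interest £749.60.
Interest saved = £1,134.39 − £749.60 = £384.79.

£384.79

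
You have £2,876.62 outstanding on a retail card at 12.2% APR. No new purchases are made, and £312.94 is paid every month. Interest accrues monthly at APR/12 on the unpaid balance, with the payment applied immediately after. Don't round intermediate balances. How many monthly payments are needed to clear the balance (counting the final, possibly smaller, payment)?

10 payments

Monthly rate r = 12.2%/12 = 1.01667% = 0.0101667.
Recurrence: B ← B·(1+r) − £312.94.
Month 1: interest £29.25; balance after payment £2,592.93.
Month 2: interest £26.36; balance after payment £2,306.35.
Closed form: n = −ln(1 − rB₀/P)/ln(1+r) = −ln(0.90655)/ln(1.01017) ≈ 9.700, so the balance reaches zero during payment 10.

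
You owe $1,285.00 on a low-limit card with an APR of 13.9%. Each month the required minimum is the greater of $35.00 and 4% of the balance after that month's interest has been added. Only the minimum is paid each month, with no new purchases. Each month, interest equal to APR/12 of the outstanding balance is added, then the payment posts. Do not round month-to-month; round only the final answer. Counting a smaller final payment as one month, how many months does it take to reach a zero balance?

43 months

Monthly rate r = 13.9%/12 = 1.15833% = 0.0115833.
While 4% of the post-interest balance exceeds $35.00, each month B ← (B·(1+r))·(1 − 0.04), i.e. B shrinks by the factor (1+r)·0.96 = 0.97112.
This holds for months 1–14. Entering month 15 the balance is $852.56; 4% of the post-interest balance is now below $35.00, so the flat $35.00 minimum applies from here.
From month 15 a fixed $35.00 at rate r clears $852.56 in 29 more payments. Total: 14 + 29 = 43 months.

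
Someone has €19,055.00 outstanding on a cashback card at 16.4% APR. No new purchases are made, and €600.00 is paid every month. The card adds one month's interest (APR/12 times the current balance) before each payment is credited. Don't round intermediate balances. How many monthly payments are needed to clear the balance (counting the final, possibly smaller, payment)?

42 payments

Monthly rate r = 16.4%/12 = 1.36667% = 0.0136667.
Recurrence: B ← B·(1+r) − €600.00.
Month 1: interest €260.42; balance after payment €18,715.42.
Month 2: interest €255.78; balance after payment €18,371.20.
Closed form: n = −ln(1 − rB₀/P)/ln(1+r) = −ln(0.56597)/ln(1.01367) ≈ 41.934, so the balance reaches zero during payment 42.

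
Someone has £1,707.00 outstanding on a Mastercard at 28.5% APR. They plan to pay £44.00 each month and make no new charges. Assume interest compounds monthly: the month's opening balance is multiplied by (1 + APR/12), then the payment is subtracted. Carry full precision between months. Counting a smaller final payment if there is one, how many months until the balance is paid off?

109 payments

Monthly rate r = 28.5%/12 = 2.375% = 0.02375.
Recurrence: B ← B·(1+r) − £44.00.
Month 1: interest £40.54; balance after payment £1,703.54.
Month 2: interest £40.46; balance after payment £1,700.00.
Closed form: n = −ln(1 − rB₀/P)/ln(1+r) = −ln(0.078608)/ln(1.02375) ≈ 108.352, so the balance reaches zero during payment 109.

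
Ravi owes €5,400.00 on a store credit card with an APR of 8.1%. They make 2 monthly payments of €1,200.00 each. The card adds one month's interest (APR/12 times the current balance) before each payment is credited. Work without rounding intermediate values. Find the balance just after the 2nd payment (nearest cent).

Monthly rate r = 8.1%/12 = 0.675% = 0.00675.
Each month: B ← B·(1+r) − €1,200.00.
Month 1: interest €36.45; balance after payment €4,236.45.
Month 2: interest €28.60; balance after payment €3,065.05.

€3,065.05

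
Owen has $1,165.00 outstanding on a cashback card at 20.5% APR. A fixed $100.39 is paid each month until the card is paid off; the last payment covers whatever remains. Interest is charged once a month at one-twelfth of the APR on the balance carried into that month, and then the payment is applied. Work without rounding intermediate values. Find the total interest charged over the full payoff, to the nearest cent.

$144.54

Monthly rate r = 20.5%/12 = 1.70833% = 0.0170833.
Payoff takes n = ⌈−ln(1 − rB₀/P)/ln(1+r)⌉ = ⌈13.044⌉ = 14 payments; the last is $4.47.
Total paid = 13·$100.39 + $4.47 = $1,309.54.
Total interest = total paid − principal = $1,309.54 − $1,165.00 = $144.54.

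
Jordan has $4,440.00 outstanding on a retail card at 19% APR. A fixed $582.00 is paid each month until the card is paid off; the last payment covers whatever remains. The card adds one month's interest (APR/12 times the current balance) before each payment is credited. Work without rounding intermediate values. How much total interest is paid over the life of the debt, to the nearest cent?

Monthly rate r = 19%/12 = 1.58333% = 0.0158333.
Payoff takes n = ⌈−ln(1 − rB₀/P)/ln(1+r)⌉ = ⌈8.195⌉ = 9 payments; the last is $114.00.
Total paid = 8·$582.00 + $114.00 = $4,770.00.
Total interest = total paid − principal = $4,770.00 − $4,440.00 = $330.00.

$330.00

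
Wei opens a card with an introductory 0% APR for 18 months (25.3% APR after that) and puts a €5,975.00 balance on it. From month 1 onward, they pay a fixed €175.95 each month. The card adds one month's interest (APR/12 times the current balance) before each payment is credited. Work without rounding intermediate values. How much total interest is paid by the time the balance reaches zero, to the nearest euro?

Promo months 1–18 at r₀ = 0%/12 = 0; months 19+ at r₁ = 25.3%/12 = 0.0210833.
After month 18 (no interest yet): B = €5,975.00 − 18·€175.95 = €2,807.90.
Then at r₁ with €175.95/mo: n₂ = −ln(1 − r₁·B/P)/ln(1+r₁) ≈ 19.66 → 20 more payments.
Total paid = 37·€175.95 + €116.33 = €6,626.48; interest = €6,626.48 − €5,975.00 = €651.48.

€651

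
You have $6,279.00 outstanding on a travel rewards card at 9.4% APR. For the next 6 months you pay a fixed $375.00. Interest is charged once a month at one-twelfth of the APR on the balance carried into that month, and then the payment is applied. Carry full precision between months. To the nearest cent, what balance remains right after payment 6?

Monthly rate r = 9.4%/12 = 0.783333% = 0.00783333.
Each month: B ← B·(1+r) − $375.00.
Month 1: interest $49.19; balance after payment $5,953.19.
Month 2: interest $46.63; balance after payment $5,624.82.
Month 3: interest $44.06; balance after payment $5,293.88.
Month 4: interest $41.47; balance after payment $4,960.35.
Month 5: interest $38.86; balance after payment $4,624.20.
Month 6: interest $36.22; balance after payment $4,285.43.

$4,285.43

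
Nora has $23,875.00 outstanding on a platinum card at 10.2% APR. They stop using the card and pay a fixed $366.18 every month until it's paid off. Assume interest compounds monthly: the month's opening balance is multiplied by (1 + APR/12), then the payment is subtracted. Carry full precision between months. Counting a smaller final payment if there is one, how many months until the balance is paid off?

Monthly rate r = 10.2%/12 = 0.85% = 0.0085.
Recurrence: B ← B·(1+r) − $366.18.
Month 1: interest $202.94; balance after payment $23,711.76.
Month 2: interest $201.55; balance after payment $23,547.13.
Closed form: n = −ln(1 − rB₀/P)/ln(1+r) = −ln(0.4458)/ln(1.0085) ≈ 95.449, so the balance reaches zero during payment 96.

96 payments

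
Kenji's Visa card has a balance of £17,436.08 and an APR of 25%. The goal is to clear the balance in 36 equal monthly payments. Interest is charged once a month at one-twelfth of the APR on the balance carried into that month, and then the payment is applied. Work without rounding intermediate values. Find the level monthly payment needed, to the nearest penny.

Monthly rate r = 25%/12 = 2.08333% = 0.0208333.
Level-payment amortization: P = B₀·r / (1 − (1+r)^(−n)) = 17436.08·0.0208333 / (1 − 1.02083^(−36)).
Denominator 1 − (1+r)^(−36) = 0.523979491.
P = 363.252 / 0.523979491 ≈ 693.26.

£693.26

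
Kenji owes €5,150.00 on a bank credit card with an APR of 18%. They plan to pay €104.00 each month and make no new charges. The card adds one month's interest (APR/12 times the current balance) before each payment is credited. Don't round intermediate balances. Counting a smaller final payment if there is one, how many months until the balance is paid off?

Monthly rate r = 18%/12 = 1.5% = 0.015.
Recurrence: B ← B·(1+r) − €104.00.
Month 1: interest €77.25; balance after payment €5,123.25.
Month 2: interest €76.85; balance after payment €5,096.10.
Closed form: n = −ln(1 − rB₀/P)/ln(1+r) = −ln(0.25721)/ln(1.015) ≈ 91.201, so the balance reaches zero during payment 92.

92 months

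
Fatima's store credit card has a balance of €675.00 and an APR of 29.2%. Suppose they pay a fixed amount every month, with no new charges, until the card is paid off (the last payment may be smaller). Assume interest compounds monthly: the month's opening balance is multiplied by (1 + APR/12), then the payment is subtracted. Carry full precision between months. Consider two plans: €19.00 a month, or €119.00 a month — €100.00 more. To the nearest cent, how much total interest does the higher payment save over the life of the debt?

€844.10

Monthly rate r = 29.2%/12 = 2.43333% = 0.0243333.
At €19.00/mo: n = ⌈−ln(1 − rB₀/P)/ln(1+r)⌉ = 84 payments (last €2.48); total interest = total paid − €675.00 = €904.48.
At €119.00/mo: 7 payments (last €21.38); total interest €60.38.
Interest saved = €904.48 − €60.38 = €844.10.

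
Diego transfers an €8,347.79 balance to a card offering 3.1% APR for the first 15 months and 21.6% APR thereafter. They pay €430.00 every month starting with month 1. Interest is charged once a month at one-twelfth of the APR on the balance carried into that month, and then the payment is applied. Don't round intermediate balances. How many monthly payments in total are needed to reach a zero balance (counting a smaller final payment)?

Promo months 1–15 at r₀ = 3.1%/12 = 0.00258333; months 16+ at r₁ = 21.6%/12 = 0.018.
After month 15: iterate B ← B·(1+r₀) − €430.00 for 15 months → €2,109.23.
Then at r₁ with €430.00/mo: n₂ = −ln(1 − r₁·B/P)/ln(1+r₁) ≈ 5.18 → 6 more payments.

21 months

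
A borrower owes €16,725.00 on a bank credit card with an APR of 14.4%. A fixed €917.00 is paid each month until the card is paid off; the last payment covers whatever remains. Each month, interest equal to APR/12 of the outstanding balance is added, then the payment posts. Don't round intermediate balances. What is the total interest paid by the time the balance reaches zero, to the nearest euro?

€2,265

Monthly rate r = 14.4%/12 = 1.2% = 0.012.
Payoff takes n = ⌈−ln(1 − rB₀/P)/ln(1+r)⌉ = ⌈20.707⌉ = 21 payments; the last is €649.72.
Total paid = 20·€917.00 + €649.72 = €18,989.72.
Total interest = total paid − principal = €18,989.72 − €16,725.00 = €2,264.72.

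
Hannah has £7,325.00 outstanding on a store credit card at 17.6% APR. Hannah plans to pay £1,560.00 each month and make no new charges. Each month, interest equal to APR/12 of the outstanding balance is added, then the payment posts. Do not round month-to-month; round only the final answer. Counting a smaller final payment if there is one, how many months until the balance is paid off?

Monthly rate r = 17.6%/12 = 1.46667% = 0.0146667.
Recurrence: B ← B·(1+r) − £1,560.00.
Month 1: interest £107.43; balance after payment £5,872.43.
Month 2: interest £86.13; balance after payment £4,398.56.
Month 3: interest £64.51; balance after payment £2,903.07.
Month 4: interest £42.58; balance after payment £1,385.65.
Month 5: interest £20.32; balance after payment £0.00.

5 payments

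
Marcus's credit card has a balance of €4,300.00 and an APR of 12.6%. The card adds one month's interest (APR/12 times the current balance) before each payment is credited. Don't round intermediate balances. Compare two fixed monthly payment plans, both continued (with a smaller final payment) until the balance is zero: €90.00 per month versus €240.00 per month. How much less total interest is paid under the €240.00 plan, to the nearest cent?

€1,212.62

Monthly rate r = 12.6%/12 = 1.05% = 0.0105.
At €90.00/mo: n = ⌈−ln(1 − rB₀/P)/ln(1+r)⌉ = 67 payments (last €61.27); total interest = total paid − €4,300.00 = €1,701.27.
At €240.00/mo: 20 payments (last €228.65); total interest €488.65.
Interest saved = €1,701.27 − €488.65 = €1,212.62.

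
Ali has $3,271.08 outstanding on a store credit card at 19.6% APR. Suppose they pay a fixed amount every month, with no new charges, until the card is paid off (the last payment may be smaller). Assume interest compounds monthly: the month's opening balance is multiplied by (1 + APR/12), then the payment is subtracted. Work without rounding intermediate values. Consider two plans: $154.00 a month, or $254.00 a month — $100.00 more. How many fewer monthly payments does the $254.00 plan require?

12 fewer payments

Monthly rate r = 19.6%/12 = 1.63333% = 0.0163333.
At $154.00/mo: n = ⌈−ln(1 − rB₀/P)/ln(1+r)⌉ = 27 payments (last $46.26); total interest = total paid − $3,271.08 = $779.18.
At $254.00/mo: 15 payments (last $146.93); total interest $431.85.
Payments saved = 27 − 15 = 12.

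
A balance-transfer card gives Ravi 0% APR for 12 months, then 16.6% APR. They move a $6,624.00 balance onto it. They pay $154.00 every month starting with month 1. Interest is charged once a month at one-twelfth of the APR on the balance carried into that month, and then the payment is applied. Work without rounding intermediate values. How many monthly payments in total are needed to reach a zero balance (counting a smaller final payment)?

53 payments

Promo months 1–12 at r₀ = 0%/12 = 0; months 13+ at r₁ = 16.6%/12 = 0.0138333.
After month 12 (no interest yet): B = $6,624.00 − 12·$154.00 = $4,776.00.
Then at r₁ with $154.00/mo: n₂ = −ln(1 − r₁·B/P)/ln(1+r₁) ≈ 40.79 → 41 more payments.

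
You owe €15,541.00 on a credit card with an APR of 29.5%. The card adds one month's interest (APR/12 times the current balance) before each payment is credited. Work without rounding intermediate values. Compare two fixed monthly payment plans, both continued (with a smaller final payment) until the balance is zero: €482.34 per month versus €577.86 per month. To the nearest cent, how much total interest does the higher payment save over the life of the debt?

Monthly rate r = 29.5%/12 = 2.45833% = 0.0245833.
At €482.34/mo: n = ⌈−ln(1 − rB₀/P)/ln(1+r)⌉ = 65 payments (last €324.50); total interest = total paid − €15,541.00 = €15,653.26.
At €577.86/mo: 45 payments (last €325.32); total interest €10,210.16.
Interest saved = €15,653.26 − €10,210.16 = €5,443.10.

€5,443.10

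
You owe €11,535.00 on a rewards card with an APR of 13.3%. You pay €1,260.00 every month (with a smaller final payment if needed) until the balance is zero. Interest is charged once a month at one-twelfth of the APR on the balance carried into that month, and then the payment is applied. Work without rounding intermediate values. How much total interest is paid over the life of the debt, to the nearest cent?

€696.78

Monthly rate r = 13.3%/12 = 1.10833% = 0.0110833.
Payoff takes n = ⌈−ln(1 − rB₀/P)/ln(1+r)⌉ = ⌈9.707⌉ = 10 payments; the last is €891.78.
Total paid = 9·€1,260.00 + €891.78 = €12,231.78.
Total interest = total paid − principal = €12,231.78 − €11,535.00 = €696.78.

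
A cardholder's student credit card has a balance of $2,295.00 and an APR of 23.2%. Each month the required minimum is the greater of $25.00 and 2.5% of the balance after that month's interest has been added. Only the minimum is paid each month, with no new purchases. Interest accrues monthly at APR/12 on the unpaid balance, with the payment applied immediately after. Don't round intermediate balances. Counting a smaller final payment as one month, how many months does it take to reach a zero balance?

213 months

Monthly rate r = 23.2%/12 = 1.93333% = 0.0193333.
While 2.5% of the post-interest balance exceeds $25.00, each month B ← (B·(1+r))·(1 − 0.025), i.e. B shrinks by the factor (1+r)·0.975 = 0.99385.
This holds for months 1–138. Entering month 139 the balance is $979.62; 2.5% of the post-interest balance is now below $25.00, so the flat $25.00 minimum applies from here.
From month 139 a fixed $25.00 at rate r clears $979.62 in 75 more payments. Total: 138 + 75 = 213 months.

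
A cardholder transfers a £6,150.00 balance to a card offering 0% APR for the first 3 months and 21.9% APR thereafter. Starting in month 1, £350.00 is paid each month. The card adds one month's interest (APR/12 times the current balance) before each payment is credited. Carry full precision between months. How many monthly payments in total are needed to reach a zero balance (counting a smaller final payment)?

Promo months 1–3 at r₀ = 0%/12 = 0; months 4+ at r₁ = 21.9%/12 = 0.01825.
After month 3 (no interest yet): B = £6,150.00 − 3·£350.00 = £5,100.00.
Then at r₁ with £350.00/mo: n₂ = −ln(1 − r₁·B/P)/ln(1+r₁) ≈ 17.09 → 18 more payments.

21 payments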